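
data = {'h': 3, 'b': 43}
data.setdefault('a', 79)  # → 79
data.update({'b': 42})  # {'h': 3, 'b': 42, 'a': 79}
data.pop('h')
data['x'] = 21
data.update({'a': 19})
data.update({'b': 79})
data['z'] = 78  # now {'b': 79, 'a': 19, 'x': 21, 'z': 78}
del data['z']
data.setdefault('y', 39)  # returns 39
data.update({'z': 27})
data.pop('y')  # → 39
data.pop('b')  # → 79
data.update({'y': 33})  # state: {'a': 19, 'x': 21, 'z': 27, 'y': 33}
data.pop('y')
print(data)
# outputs {'a': 19, 'x': 21, 'z': 27}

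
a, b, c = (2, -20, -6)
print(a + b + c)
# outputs -24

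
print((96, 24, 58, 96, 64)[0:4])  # (96, 24, 58, 96)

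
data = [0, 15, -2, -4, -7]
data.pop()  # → -7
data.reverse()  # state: [-4, -2, 15, 0]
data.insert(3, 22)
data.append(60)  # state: [-4, -2, 15, 22, 0, 60]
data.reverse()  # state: [60, 0, 22, 15, -2, -4]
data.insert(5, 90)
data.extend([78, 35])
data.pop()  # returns 35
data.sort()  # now [-4, -2, 0, 15, 22, 60, 78, 90]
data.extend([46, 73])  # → [-4, -2, 0, 15, 22, 60, 78, 90, 46, 73]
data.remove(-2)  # [-4, 0, 15, 22, 60, 78, 90, 46, 73]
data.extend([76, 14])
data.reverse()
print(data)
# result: [14, 76, 73, 46, 90, 78, 60, 22, 15, 0, -4]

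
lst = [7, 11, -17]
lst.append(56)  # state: [7, 11, -17, 56]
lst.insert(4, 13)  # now [7, 11, -17, 56, 13]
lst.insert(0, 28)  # [28, 7, 11, -17, 56, 13]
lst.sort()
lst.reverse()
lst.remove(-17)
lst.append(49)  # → [56, 28, 13, 11, 7, 49]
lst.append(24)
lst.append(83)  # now [56, 28, 13, 11, 7, 49, 24, 83]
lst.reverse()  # [83, 24, 49, 7, 11, 13, 28, 56]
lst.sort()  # [7, 11, 13, 24, 28, 49, 56, 83]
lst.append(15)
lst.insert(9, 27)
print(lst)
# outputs [7, 11, 13, 24, 28, 49, 56, 83, 15, 27]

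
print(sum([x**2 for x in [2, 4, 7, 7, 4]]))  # 134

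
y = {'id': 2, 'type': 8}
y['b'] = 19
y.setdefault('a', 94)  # 94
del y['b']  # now {'id': 2, 'type': 8, 'a': 94}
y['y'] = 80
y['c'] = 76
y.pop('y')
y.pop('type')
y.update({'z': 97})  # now {'id': 2, 'a': 94, 'c': 76, 'z': 97}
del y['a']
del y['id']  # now {'c': 76, 'z': 97}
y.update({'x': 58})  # {'c': 76, 'z': 97, 'x': 58}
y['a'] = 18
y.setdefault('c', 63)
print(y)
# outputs {'c': 76, 'z': 97, 'x': 58, 'a': 18}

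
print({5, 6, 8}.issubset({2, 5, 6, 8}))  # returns True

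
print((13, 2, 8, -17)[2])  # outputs 8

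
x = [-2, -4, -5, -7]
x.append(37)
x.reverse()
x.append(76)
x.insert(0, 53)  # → [53, 37, -7, -5, -4, -2, 76]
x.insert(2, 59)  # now [53, 37, 59, -7, -5, -4, -2, 76]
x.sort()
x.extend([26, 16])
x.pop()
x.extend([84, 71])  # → [-7, -5, -4, -2, 37, 53, 59, 76, 26, 84, 71]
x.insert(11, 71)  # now [-7, -5, -4, -2, 37, 53, 59, 76, 26, 84, 71, 71]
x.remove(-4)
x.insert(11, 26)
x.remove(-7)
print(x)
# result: [-5, -2, 37, 53, 59, 76, 26, 84, 71, 71, 26]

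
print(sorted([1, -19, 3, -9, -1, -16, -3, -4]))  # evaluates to [-19, -16, -9, -4, -3, -1, 1, 3]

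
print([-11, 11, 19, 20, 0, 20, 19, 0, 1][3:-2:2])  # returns [20, 20]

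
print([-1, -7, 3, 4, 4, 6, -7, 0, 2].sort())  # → None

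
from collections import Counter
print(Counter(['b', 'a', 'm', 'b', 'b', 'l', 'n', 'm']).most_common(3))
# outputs [('b', 3), ('m', 2), ('a', 1)]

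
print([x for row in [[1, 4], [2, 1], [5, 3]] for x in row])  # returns [1, 4, 2, 1, 5, 3]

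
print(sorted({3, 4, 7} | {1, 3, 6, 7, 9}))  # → [1, 3, 4, 6, 7, 9]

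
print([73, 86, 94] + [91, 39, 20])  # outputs [73, 86, 94, 91, 39, 20]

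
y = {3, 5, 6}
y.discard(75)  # {3, 5, 6}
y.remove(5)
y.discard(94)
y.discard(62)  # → {3, 6}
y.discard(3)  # {6}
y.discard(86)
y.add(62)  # {6, 62}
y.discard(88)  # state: {6, 62}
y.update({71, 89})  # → {6, 62, 71, 89}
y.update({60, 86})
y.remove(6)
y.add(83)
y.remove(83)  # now {60, 62, 71, 86, 89}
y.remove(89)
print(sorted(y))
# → [60, 62, 71, 86]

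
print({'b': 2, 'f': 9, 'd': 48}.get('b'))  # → 2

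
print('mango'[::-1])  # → ognam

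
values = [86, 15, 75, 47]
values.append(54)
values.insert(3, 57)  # [86, 15, 75, 57, 47, 54]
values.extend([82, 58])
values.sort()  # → [15, 47, 54, 57, 58, 75, 82, 86]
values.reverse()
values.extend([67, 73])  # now [86, 82, 75, 58, 57, 54, 47, 15, 67, 73]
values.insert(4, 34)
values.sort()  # [15, 34, 47, 54, 57, 58, 67, 73, 75, 82, 86]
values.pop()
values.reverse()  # [82, 75, 73, 67, 58, 57, 54, 47, 34, 15]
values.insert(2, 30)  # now [82, 75, 30, 73, 67, 58, 57, 54, 47, 34, 15]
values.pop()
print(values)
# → [82, 75, 30, 73, 67, 58, 57, 54, 47, 34]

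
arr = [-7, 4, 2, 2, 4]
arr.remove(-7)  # [4, 2, 2, 4]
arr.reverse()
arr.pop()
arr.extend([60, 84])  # [4, 2, 2, 60, 84]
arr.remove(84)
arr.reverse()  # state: [60, 2, 2, 4]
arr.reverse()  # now [4, 2, 2, 60]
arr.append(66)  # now [4, 2, 2, 60, 66]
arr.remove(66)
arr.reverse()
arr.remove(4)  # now [60, 2, 2]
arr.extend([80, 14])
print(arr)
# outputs [60, 2, 2, 80, 14]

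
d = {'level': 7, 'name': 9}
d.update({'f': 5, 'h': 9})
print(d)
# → {'level': 7, 'name': 9, 'f': 5, 'h': 9}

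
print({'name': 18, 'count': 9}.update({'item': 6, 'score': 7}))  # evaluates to None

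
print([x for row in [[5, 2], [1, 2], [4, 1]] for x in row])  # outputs [5, 2, 1, 2, 4, 1]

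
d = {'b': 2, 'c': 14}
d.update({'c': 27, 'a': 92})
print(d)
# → {'b': 2, 'c': 27, 'a': 92}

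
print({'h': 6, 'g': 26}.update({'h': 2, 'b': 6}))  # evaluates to None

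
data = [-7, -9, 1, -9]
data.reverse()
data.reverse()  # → [-7, -9, 1, -9]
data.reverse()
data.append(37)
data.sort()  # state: [-9, -9, -7, 1, 37]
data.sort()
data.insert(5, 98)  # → [-9, -9, -7, 1, 37, 98]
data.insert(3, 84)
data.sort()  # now [-9, -9, -7, 1, 37, 84, 98]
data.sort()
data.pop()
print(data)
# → [-9, -9, -7, 1, 37, 84]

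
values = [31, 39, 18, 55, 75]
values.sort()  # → [18, 31, 39, 55, 75]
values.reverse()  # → [75, 55, 39, 31, 18]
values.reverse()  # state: [18, 31, 39, 55, 75]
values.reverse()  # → [75, 55, 39, 31, 18]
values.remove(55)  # [75, 39, 31, 18]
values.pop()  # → 18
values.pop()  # 31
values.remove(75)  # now [39]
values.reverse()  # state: [39]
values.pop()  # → 39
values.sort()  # []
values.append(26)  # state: [26]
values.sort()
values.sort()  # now [26]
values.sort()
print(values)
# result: [26]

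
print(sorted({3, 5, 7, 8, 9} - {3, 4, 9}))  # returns [5, 7, 8]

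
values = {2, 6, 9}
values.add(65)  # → {2, 6, 9, 65}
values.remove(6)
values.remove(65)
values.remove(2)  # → {9}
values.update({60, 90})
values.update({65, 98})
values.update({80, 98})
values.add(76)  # {9, 60, 65, 76, 80, 90, 98}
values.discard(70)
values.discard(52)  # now {9, 60, 65, 76, 80, 90, 98}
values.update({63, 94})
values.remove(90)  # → {9, 60, 63, 65, 76, 80, 94, 98}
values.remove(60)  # {9, 63, 65, 76, 80, 94, 98}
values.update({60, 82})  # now {9, 60, 63, 65, 76, 80, 82, 94, 98}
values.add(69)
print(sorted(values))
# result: [9, 60, 63, 65, 69, 76, 80, 82, 94, 98]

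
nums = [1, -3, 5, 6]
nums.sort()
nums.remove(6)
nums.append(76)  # [-3, 1, 5, 76]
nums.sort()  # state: [-3, 1, 5, 76]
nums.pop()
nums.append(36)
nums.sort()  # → [-3, 1, 5, 36]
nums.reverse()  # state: [36, 5, 1, -3]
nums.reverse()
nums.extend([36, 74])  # [-3, 1, 5, 36, 36, 74]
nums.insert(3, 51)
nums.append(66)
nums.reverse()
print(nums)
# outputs [66, 74, 36, 36, 51, 5, 1, -3]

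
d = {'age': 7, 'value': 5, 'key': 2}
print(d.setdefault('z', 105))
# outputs 105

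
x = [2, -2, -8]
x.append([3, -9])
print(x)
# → [2, -2, -8, [3, -9]]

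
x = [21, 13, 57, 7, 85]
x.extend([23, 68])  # [21, 13, 57, 7, 85, 23, 68]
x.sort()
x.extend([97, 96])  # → [7, 13, 21, 23, 57, 68, 85, 97, 96]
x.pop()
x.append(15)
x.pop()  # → 15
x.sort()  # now [7, 13, 21, 23, 57, 68, 85, 97]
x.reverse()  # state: [97, 85, 68, 57, 23, 21, 13, 7]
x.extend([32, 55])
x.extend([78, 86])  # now [97, 85, 68, 57, 23, 21, 13, 7, 32, 55, 78, 86]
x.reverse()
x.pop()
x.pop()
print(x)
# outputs [86, 78, 55, 32, 7, 13, 21, 23, 57, 68]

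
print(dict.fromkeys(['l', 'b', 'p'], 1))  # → {'l': 1, 'b': 1, 'p': 1}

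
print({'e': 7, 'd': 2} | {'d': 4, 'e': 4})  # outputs {'e': 4, 'd': 4}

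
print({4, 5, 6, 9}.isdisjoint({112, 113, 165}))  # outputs True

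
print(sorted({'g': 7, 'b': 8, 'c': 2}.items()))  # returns [('b', 8), ('c', 2), ('g', 7)]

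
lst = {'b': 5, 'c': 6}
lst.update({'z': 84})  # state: {'b': 5, 'c': 6, 'z': 84}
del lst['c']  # {'b': 5, 'z': 84}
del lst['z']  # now {'b': 5}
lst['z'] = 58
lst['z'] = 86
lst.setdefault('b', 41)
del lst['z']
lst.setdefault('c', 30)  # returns 30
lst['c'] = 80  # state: {'b': 5, 'c': 80}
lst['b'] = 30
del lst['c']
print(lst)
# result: {'b': 30}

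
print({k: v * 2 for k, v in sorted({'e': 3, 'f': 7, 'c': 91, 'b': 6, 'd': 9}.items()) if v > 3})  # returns {'b': 12, 'c': 182, 'd': 18, 'f': 14}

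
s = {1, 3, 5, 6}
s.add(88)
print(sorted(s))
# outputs [1, 3, 5, 6, 88]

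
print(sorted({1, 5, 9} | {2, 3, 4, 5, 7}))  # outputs [1, 2, 3, 4, 5, 7, 9]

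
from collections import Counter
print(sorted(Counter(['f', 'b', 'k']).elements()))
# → ['b', 'f', 'k']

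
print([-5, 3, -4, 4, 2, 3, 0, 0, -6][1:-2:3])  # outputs [3, 2]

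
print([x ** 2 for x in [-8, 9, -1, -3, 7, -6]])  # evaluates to [64, 81, 1, 9, 49, 36]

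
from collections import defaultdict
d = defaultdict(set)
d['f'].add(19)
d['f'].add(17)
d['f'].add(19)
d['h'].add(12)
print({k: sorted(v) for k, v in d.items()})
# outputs {'f': [17, 19], 'h': [12]}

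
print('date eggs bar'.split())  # ['date', 'eggs', 'bar']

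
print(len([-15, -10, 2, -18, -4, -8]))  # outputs 6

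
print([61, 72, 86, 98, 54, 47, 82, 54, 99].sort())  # None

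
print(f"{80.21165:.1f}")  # 80.2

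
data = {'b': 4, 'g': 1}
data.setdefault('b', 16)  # 4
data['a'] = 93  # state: {'b': 4, 'g': 1, 'a': 93}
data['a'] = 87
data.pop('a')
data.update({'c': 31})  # {'b': 4, 'g': 1, 'c': 31}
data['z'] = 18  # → {'b': 4, 'g': 1, 'c': 31, 'z': 18}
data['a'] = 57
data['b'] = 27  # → {'b': 27, 'g': 1, 'c': 31, 'z': 18, 'a': 57}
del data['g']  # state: {'b': 27, 'c': 31, 'z': 18, 'a': 57}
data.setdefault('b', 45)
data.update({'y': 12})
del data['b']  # {'c': 31, 'z': 18, 'a': 57, 'y': 12}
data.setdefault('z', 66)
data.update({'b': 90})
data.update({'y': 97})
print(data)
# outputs {'c': 31, 'z': 18, 'a': 57, 'y': 97, 'b': 90}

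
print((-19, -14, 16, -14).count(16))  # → 1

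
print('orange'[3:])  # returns nge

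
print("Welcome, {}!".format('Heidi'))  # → Welcome, Heidi!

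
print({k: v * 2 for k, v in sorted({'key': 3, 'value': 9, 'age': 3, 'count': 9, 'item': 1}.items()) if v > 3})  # {'count': 18, 'value': 18}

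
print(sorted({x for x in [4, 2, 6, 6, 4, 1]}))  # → [1, 2, 4, 6]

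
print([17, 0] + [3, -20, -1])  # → [17, 0, 3, -20, -1]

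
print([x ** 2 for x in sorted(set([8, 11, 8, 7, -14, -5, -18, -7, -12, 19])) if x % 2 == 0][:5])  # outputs [324, 196, 144, 64]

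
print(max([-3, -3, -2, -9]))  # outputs -2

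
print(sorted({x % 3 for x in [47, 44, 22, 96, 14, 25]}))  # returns [0, 1, 2]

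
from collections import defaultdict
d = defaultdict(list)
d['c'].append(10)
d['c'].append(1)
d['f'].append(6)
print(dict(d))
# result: {'c': [10, 1], 'f': [6]}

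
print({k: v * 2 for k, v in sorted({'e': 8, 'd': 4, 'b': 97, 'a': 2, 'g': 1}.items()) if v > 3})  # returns {'b': 194, 'd': 8, 'e': 16}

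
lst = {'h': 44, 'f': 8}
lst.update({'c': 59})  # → {'h': 44, 'f': 8, 'c': 59}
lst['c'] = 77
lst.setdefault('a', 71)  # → 71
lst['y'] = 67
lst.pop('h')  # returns 44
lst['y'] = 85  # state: {'f': 8, 'c': 77, 'a': 71, 'y': 85}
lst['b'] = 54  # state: {'f': 8, 'c': 77, 'a': 71, 'y': 85, 'b': 54}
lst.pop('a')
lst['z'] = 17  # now {'f': 8, 'c': 77, 'y': 85, 'b': 54, 'z': 17}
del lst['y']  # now {'f': 8, 'c': 77, 'b': 54, 'z': 17}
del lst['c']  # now {'f': 8, 'b': 54, 'z': 17}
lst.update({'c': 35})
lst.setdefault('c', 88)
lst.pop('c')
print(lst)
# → {'f': 8, 'b': 54, 'z': 17}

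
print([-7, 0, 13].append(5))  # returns None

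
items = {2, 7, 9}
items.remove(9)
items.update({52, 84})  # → {2, 7, 52, 84}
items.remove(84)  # {2, 7, 52}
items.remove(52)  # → {2, 7}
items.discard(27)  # {2, 7}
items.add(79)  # {2, 7, 79}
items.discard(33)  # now {2, 7, 79}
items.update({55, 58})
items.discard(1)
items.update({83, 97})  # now {2, 7, 55, 58, 79, 83, 97}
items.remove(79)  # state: {2, 7, 55, 58, 83, 97}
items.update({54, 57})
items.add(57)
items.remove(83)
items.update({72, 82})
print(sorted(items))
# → [2, 7, 54, 55, 57, 58, 72, 82, 97]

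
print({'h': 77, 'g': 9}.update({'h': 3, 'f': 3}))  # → None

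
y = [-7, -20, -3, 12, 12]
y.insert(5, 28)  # [-7, -20, -3, 12, 12, 28]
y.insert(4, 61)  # [-7, -20, -3, 12, 61, 12, 28]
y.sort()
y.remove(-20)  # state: [-7, -3, 12, 12, 28, 61]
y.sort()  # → [-7, -3, 12, 12, 28, 61]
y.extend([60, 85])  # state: [-7, -3, 12, 12, 28, 61, 60, 85]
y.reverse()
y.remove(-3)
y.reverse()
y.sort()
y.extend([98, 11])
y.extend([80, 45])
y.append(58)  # [-7, 12, 12, 28, 60, 61, 85, 98, 11, 80, 45, 58]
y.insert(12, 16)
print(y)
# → [-7, 12, 12, 28, 60, 61, 85, 98, 11, 80, 45, 58, 16]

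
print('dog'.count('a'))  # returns 0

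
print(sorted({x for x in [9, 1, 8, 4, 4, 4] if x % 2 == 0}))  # [4, 8]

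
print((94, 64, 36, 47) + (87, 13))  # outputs (94, 64, 36, 47, 87, 13)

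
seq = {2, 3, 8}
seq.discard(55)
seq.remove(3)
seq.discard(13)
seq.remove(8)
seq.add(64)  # {2, 64}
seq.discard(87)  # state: {2, 64}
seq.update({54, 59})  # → {2, 54, 59, 64}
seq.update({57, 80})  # {2, 54, 57, 59, 64, 80}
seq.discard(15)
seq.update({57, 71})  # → {2, 54, 57, 59, 64, 71, 80}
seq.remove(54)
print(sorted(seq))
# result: [2, 57, 59, 64, 71, 80]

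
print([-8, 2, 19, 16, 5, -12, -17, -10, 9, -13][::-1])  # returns [-13, 9, -10, -17, -12, 5, 16, 19, 2, -8]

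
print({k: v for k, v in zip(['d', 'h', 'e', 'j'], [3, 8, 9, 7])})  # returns {'d': 3, 'h': 8, 'e': 9, 'j': 7}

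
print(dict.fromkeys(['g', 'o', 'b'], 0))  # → {'g': 0, 'o': 0, 'b': 0}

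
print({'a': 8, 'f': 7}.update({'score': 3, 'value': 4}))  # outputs None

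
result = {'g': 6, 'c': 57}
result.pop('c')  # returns 57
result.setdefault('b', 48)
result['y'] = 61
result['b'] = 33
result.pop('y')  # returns 61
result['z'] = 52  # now {'g': 6, 'b': 33, 'z': 52}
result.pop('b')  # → 33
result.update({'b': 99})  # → {'g': 6, 'z': 52, 'b': 99}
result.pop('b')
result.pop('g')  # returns 6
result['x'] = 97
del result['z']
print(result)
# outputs {'x': 97}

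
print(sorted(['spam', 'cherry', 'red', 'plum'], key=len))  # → ['red', 'spam', 'plum', 'cherry']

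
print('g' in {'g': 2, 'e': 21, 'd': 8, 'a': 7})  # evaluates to True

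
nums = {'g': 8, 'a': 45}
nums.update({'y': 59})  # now {'g': 8, 'a': 45, 'y': 59}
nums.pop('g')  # 8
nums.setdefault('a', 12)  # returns 45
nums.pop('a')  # 45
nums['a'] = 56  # {'y': 59, 'a': 56}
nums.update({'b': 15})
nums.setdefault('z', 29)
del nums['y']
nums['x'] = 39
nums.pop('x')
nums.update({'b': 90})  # {'a': 56, 'b': 90, 'z': 29}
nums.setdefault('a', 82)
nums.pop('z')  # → 29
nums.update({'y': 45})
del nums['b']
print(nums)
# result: {'a': 56, 'y': 45}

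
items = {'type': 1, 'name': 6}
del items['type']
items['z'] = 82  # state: {'name': 6, 'z': 82}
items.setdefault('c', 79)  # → 79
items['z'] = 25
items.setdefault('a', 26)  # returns 26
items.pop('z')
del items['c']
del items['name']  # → {'a': 26}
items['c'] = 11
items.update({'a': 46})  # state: {'a': 46, 'c': 11}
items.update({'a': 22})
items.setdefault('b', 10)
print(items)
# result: {'a': 22, 'c': 11, 'b': 10}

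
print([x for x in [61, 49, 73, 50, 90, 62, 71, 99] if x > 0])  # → [61, 49, 73, 50, 90, 62, 71, 99]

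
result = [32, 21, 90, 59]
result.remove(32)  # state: [21, 90, 59]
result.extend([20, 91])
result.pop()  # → 91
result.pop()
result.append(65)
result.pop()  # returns 65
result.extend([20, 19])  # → [21, 90, 59, 20, 19]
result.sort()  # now [19, 20, 21, 59, 90]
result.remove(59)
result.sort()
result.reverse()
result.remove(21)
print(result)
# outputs [90, 20, 19]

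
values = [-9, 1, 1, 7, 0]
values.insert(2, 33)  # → [-9, 1, 33, 1, 7, 0]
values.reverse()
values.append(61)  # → [0, 7, 1, 33, 1, -9, 61]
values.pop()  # 61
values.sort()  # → [-9, 0, 1, 1, 7, 33]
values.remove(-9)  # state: [0, 1, 1, 7, 33]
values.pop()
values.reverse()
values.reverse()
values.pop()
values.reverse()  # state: [1, 1, 0]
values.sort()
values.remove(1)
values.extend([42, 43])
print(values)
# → [0, 1, 42, 43]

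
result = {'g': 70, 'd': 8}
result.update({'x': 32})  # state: {'g': 70, 'd': 8, 'x': 32}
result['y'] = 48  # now {'g': 70, 'd': 8, 'x': 32, 'y': 48}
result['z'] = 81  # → {'g': 70, 'd': 8, 'x': 32, 'y': 48, 'z': 81}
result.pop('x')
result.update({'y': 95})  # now {'g': 70, 'd': 8, 'y': 95, 'z': 81}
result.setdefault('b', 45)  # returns 45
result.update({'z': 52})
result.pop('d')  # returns 8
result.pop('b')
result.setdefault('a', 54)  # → 54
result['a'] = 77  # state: {'g': 70, 'y': 95, 'z': 52, 'a': 77}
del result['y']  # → {'g': 70, 'z': 52, 'a': 77}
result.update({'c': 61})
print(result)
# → {'g': 70, 'z': 52, 'a': 77, 'c': 61}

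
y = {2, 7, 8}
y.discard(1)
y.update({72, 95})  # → {2, 7, 8, 72, 95}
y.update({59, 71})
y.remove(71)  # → {2, 7, 8, 59, 72, 95}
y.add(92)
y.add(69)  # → {2, 7, 8, 59, 69, 72, 92, 95}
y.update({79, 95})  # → {2, 7, 8, 59, 69, 72, 79, 92, 95}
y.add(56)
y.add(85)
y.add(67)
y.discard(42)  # {2, 7, 8, 56, 59, 67, 69, 72, 79, 85, 92, 95}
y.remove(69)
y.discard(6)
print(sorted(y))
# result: [2, 7, 8, 56, 59, 67, 72, 79, 85, 92, 95]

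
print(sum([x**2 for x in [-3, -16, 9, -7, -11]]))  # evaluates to 516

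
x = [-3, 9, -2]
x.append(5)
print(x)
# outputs [-3, 9, -2, 5]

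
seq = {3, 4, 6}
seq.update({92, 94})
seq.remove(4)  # {3, 6, 92, 94}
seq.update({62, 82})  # {3, 6, 62, 82, 92, 94}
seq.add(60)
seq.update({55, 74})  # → {3, 6, 55, 60, 62, 74, 82, 92, 94}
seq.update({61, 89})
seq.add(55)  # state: {3, 6, 55, 60, 61, 62, 74, 82, 89, 92, 94}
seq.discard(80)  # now {3, 6, 55, 60, 61, 62, 74, 82, 89, 92, 94}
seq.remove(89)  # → {3, 6, 55, 60, 61, 62, 74, 82, 92, 94}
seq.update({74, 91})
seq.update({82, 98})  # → {3, 6, 55, 60, 61, 62, 74, 82, 91, 92, 94, 98}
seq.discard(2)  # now {3, 6, 55, 60, 61, 62, 74, 82, 91, 92, 94, 98}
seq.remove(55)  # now {3, 6, 60, 61, 62, 74, 82, 91, 92, 94, 98}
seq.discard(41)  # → {3, 6, 60, 61, 62, 74, 82, 91, 92, 94, 98}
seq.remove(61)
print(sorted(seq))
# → [3, 6, 60, 62, 74, 82, 91, 92, 94, 98]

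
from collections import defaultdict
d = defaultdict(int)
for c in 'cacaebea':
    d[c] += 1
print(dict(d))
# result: {'c': 2, 'a': 3, 'e': 2, 'b': 1}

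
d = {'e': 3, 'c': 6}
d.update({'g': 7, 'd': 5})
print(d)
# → {'e': 3, 'c': 6, 'g': 7, 'd': 5}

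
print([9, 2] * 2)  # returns [9, 2, 9, 2]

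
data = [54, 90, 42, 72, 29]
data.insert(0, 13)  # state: [13, 54, 90, 42, 72, 29]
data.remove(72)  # [13, 54, 90, 42, 29]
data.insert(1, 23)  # [13, 23, 54, 90, 42, 29]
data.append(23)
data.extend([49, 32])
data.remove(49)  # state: [13, 23, 54, 90, 42, 29, 23, 32]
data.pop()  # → 32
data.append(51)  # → [13, 23, 54, 90, 42, 29, 23, 51]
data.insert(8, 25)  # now [13, 23, 54, 90, 42, 29, 23, 51, 25]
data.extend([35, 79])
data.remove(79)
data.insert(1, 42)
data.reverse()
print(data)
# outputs [35, 25, 51, 23, 29, 42, 90, 54, 23, 42, 13]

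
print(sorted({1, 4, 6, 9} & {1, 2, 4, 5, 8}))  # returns [1, 4]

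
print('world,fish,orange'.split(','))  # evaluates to ['world', 'fish', 'orange']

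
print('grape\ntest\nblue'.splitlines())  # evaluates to ['grape', 'test', 'blue']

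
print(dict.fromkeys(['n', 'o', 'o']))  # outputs {'n': None, 'o': None}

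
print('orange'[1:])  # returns range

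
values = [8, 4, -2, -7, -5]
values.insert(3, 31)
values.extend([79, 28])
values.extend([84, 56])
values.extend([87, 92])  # [8, 4, -2, 31, -7, -5, 79, 28, 84, 56, 87, 92]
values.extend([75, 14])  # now [8, 4, -2, 31, -7, -5, 79, 28, 84, 56, 87, 92, 75, 14]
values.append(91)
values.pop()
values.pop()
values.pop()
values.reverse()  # [92, 87, 56, 84, 28, 79, -5, -7, 31, -2, 4, 8]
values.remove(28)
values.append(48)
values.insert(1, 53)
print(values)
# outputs [92, 53, 87, 56, 84, 79, -5, -7, 31, -2, 4, 8, 48]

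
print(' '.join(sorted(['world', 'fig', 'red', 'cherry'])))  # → cherry fig red world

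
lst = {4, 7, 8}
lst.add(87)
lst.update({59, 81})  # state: {4, 7, 8, 59, 81, 87}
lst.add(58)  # {4, 7, 8, 58, 59, 81, 87}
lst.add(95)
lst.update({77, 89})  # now {4, 7, 8, 58, 59, 77, 81, 87, 89, 95}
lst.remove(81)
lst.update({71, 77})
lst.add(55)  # {4, 7, 8, 55, 58, 59, 71, 77, 87, 89, 95}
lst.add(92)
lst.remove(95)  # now {4, 7, 8, 55, 58, 59, 71, 77, 87, 89, 92}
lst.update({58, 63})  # {4, 7, 8, 55, 58, 59, 63, 71, 77, 87, 89, 92}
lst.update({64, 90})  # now {4, 7, 8, 55, 58, 59, 63, 64, 71, 77, 87, 89, 90, 92}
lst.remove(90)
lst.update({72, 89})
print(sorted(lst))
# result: [4, 7, 8, 55, 58, 59, 63, 64, 71, 72, 77, 87, 89, 92]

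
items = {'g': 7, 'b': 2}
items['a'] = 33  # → {'g': 7, 'b': 2, 'a': 33}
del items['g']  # {'b': 2, 'a': 33}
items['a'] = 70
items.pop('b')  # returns 2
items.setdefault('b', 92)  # 92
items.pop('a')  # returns 70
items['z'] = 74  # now {'b': 92, 'z': 74}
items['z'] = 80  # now {'b': 92, 'z': 80}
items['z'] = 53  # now {'b': 92, 'z': 53}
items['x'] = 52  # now {'b': 92, 'z': 53, 'x': 52}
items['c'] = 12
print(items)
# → {'b': 92, 'z': 53, 'x': 52, 'c': 12}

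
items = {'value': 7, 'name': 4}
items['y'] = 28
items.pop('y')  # 28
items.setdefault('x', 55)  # 55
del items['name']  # {'value': 7, 'x': 55}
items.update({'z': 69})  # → {'value': 7, 'x': 55, 'z': 69}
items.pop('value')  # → 7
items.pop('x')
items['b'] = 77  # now {'z': 69, 'b': 77}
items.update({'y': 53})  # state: {'z': 69, 'b': 77, 'y': 53}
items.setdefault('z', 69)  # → 69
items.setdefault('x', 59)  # 59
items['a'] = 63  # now {'z': 69, 'b': 77, 'y': 53, 'x': 59, 'a': 63}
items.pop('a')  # 63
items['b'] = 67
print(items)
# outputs {'z': 69, 'b': 67, 'y': 53, 'x': 59}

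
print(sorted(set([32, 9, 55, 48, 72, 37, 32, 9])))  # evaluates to [9, 32, 37, 48, 55, 72]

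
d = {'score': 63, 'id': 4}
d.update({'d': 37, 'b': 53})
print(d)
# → {'score': 63, 'id': 4, 'd': 37, 'b': 53}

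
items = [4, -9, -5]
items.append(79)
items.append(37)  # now [4, -9, -5, 79, 37]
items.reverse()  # [37, 79, -5, -9, 4]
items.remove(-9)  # [37, 79, -5, 4]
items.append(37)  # [37, 79, -5, 4, 37]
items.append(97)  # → [37, 79, -5, 4, 37, 97]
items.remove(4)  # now [37, 79, -5, 37, 97]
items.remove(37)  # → [79, -5, 37, 97]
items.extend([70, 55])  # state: [79, -5, 37, 97, 70, 55]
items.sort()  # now [-5, 37, 55, 70, 79, 97]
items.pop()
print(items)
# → [-5, 37, 55, 70, 79]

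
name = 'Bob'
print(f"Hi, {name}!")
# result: Hi, Bob!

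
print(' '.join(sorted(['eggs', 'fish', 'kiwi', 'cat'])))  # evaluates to cat eggs fish kiwi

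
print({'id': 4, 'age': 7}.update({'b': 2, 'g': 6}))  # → None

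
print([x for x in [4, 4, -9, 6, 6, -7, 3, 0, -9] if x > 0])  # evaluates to [4, 4, 6, 6, 3]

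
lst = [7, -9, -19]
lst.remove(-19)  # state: [7, -9]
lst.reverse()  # [-9, 7]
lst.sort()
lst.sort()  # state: [-9, 7]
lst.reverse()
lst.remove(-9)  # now [7]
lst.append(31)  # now [7, 31]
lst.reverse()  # [31, 7]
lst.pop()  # 7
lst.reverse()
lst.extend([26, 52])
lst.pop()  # 52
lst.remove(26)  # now [31]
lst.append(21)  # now [31, 21]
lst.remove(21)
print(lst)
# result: [31]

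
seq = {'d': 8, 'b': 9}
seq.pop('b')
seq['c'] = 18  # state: {'d': 8, 'c': 18}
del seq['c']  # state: {'d': 8}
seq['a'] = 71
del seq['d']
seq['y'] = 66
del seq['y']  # {'a': 71}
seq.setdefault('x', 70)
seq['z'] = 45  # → {'a': 71, 'x': 70, 'z': 45}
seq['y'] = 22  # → {'a': 71, 'x': 70, 'z': 45, 'y': 22}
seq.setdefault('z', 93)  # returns 45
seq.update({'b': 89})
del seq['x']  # {'a': 71, 'z': 45, 'y': 22, 'b': 89}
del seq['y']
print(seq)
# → {'a': 71, 'z': 45, 'b': 89}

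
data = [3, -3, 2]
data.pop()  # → 2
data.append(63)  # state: [3, -3, 63]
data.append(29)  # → [3, -3, 63, 29]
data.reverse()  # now [29, 63, -3, 3]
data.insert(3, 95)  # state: [29, 63, -3, 95, 3]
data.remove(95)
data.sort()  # [-3, 3, 29, 63]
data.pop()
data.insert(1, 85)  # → [-3, 85, 3, 29]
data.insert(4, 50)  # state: [-3, 85, 3, 29, 50]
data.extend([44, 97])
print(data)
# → [-3, 85, 3, 29, 50, 44, 97]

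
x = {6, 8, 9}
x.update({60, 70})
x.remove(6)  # {8, 9, 60, 70}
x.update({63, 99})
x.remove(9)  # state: {8, 60, 63, 70, 99}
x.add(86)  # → {8, 60, 63, 70, 86, 99}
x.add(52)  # {8, 52, 60, 63, 70, 86, 99}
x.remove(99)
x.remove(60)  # {8, 52, 63, 70, 86}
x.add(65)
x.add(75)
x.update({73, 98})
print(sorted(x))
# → [8, 52, 63, 65, 70, 73, 75, 86, 98]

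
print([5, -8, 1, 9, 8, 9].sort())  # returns None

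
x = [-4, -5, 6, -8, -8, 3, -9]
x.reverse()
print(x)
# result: [-9, 3, -8, -8, 6, -5, -4]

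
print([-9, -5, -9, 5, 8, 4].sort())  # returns None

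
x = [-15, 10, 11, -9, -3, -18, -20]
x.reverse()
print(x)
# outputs [-20, -18, -3, -9, 11, 10, -15]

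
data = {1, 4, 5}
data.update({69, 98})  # {1, 4, 5, 69, 98}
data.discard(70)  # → {1, 4, 5, 69, 98}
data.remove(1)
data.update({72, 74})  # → {4, 5, 69, 72, 74, 98}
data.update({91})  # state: {4, 5, 69, 72, 74, 91, 98}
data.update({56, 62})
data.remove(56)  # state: {4, 5, 62, 69, 72, 74, 91, 98}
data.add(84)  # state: {4, 5, 62, 69, 72, 74, 84, 91, 98}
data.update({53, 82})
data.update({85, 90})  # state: {4, 5, 53, 62, 69, 72, 74, 82, 84, 85, 90, 91, 98}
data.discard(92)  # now {4, 5, 53, 62, 69, 72, 74, 82, 84, 85, 90, 91, 98}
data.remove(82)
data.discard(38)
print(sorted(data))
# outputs [4, 5, 53, 62, 69, 72, 74, 84, 85, 90, 91, 98]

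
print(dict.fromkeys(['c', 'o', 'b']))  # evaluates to {'c': None, 'o': None, 'b': None}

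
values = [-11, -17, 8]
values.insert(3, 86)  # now [-11, -17, 8, 86]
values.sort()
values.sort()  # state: [-17, -11, 8, 86]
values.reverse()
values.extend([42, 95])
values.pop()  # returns 95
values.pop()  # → 42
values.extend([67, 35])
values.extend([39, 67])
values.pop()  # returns 67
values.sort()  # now [-17, -11, 8, 35, 39, 67, 86]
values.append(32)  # [-17, -11, 8, 35, 39, 67, 86, 32]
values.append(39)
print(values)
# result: [-17, -11, 8, 35, 39, 67, 86, 32, 39]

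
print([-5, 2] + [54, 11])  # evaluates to [-5, 2, 54, 11]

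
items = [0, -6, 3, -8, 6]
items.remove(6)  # [0, -6, 3, -8]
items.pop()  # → -8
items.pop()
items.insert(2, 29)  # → [0, -6, 29]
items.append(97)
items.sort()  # [-6, 0, 29, 97]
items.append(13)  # [-6, 0, 29, 97, 13]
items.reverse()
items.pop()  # -6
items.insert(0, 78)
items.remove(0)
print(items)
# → [78, 13, 97, 29]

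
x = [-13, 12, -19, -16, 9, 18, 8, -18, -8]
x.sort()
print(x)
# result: [-19, -18, -16, -13, -8, 8, 9, 12, 18]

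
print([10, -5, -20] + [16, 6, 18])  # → [10, -5, -20, 16, 6, 18]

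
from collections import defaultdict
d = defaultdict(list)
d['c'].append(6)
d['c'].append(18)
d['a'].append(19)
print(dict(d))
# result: {'c': [6, 18], 'a': [19]}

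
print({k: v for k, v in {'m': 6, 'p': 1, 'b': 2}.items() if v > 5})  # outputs {'m': 6}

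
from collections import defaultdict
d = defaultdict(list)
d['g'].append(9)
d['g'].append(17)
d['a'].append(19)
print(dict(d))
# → {'g': [9, 17], 'a': [19]}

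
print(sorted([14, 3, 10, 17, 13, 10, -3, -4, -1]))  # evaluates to [-4, -3, -1, 3, 10, 10, 13, 14, 17]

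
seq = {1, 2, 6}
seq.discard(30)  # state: {1, 2, 6}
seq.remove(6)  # {1, 2}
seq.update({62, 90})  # {1, 2, 62, 90}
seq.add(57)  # {1, 2, 57, 62, 90}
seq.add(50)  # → {1, 2, 50, 57, 62, 90}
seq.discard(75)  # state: {1, 2, 50, 57, 62, 90}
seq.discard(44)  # {1, 2, 50, 57, 62, 90}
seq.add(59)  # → {1, 2, 50, 57, 59, 62, 90}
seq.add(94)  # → {1, 2, 50, 57, 59, 62, 90, 94}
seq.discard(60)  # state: {1, 2, 50, 57, 59, 62, 90, 94}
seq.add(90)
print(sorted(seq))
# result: [1, 2, 50, 57, 59, 62, 90, 94]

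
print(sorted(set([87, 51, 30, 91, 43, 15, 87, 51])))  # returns [15, 30, 43, 51, 87, 91]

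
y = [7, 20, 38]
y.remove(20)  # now [7, 38]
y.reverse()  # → [38, 7]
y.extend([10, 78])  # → [38, 7, 10, 78]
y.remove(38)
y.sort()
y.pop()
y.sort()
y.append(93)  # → [7, 10, 93]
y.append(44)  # [7, 10, 93, 44]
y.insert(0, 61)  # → [61, 7, 10, 93, 44]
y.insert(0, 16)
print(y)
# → [16, 61, 7, 10, 93, 44]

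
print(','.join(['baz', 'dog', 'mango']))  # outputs baz,dog,mango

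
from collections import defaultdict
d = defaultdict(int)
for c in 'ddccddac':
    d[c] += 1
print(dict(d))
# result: {'d': 4, 'c': 3, 'a': 1}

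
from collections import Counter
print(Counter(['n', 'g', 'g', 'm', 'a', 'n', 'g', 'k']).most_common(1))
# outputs [('g', 3)]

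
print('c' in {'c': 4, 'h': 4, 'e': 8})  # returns True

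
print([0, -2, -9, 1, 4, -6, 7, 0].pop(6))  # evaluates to 7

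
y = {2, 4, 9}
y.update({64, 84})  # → {2, 4, 9, 64, 84}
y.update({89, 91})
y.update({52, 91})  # {2, 4, 9, 52, 64, 84, 89, 91}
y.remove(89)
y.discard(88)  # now {2, 4, 9, 52, 64, 84, 91}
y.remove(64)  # {2, 4, 9, 52, 84, 91}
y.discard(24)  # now {2, 4, 9, 52, 84, 91}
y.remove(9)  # {2, 4, 52, 84, 91}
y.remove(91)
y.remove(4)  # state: {2, 52, 84}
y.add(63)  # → {2, 52, 63, 84}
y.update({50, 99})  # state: {2, 50, 52, 63, 84, 99}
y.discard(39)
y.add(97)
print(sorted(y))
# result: [2, 50, 52, 63, 84, 97, 99]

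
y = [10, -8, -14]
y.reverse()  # [-14, -8, 10]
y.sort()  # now [-14, -8, 10]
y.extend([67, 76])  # [-14, -8, 10, 67, 76]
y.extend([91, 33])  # [-14, -8, 10, 67, 76, 91, 33]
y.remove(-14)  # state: [-8, 10, 67, 76, 91, 33]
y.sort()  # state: [-8, 10, 33, 67, 76, 91]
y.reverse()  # [91, 76, 67, 33, 10, -8]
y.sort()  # [-8, 10, 33, 67, 76, 91]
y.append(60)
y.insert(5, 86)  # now [-8, 10, 33, 67, 76, 86, 91, 60]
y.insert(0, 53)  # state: [53, -8, 10, 33, 67, 76, 86, 91, 60]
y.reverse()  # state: [60, 91, 86, 76, 67, 33, 10, -8, 53]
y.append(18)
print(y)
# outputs [60, 91, 86, 76, 67, 33, 10, -8, 53, 18]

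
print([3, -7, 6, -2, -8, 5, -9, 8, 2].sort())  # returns None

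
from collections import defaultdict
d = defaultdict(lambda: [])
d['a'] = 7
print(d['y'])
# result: []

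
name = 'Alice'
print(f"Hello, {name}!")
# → Hello, Alice!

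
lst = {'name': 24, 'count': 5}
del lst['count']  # {'name': 24}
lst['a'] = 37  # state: {'name': 24, 'a': 37}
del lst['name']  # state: {'a': 37}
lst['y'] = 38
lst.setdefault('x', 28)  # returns 28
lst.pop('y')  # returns 38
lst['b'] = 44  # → {'a': 37, 'x': 28, 'b': 44}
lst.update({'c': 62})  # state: {'a': 37, 'x': 28, 'b': 44, 'c': 62}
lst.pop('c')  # 62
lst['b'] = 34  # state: {'a': 37, 'x': 28, 'b': 34}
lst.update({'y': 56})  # {'a': 37, 'x': 28, 'b': 34, 'y': 56}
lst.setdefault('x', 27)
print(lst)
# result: {'a': 37, 'x': 28, 'b': 34, 'y': 56}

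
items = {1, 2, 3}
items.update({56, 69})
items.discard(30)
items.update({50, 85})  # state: {1, 2, 3, 50, 56, 69, 85}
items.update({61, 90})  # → {1, 2, 3, 50, 56, 61, 69, 85, 90}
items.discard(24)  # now {1, 2, 3, 50, 56, 61, 69, 85, 90}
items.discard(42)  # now {1, 2, 3, 50, 56, 61, 69, 85, 90}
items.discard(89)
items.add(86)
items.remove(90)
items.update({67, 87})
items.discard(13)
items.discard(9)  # {1, 2, 3, 50, 56, 61, 67, 69, 85, 86, 87}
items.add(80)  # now {1, 2, 3, 50, 56, 61, 67, 69, 80, 85, 86, 87}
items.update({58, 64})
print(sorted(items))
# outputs [1, 2, 3, 50, 56, 58, 61, 64, 67, 69, 80, 85, 86, 87]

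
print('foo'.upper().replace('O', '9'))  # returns F99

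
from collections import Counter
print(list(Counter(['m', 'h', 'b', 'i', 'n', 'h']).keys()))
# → ['m', 'h', 'b', 'i', 'n']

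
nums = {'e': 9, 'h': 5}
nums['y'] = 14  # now {'e': 9, 'h': 5, 'y': 14}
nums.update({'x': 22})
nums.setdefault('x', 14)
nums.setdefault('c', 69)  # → 69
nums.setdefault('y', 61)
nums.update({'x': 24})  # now {'e': 9, 'h': 5, 'y': 14, 'x': 24, 'c': 69}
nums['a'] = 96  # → {'e': 9, 'h': 5, 'y': 14, 'x': 24, 'c': 69, 'a': 96}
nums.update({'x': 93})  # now {'e': 9, 'h': 5, 'y': 14, 'x': 93, 'c': 69, 'a': 96}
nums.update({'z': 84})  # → {'e': 9, 'h': 5, 'y': 14, 'x': 93, 'c': 69, 'a': 96, 'z': 84}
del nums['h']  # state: {'e': 9, 'y': 14, 'x': 93, 'c': 69, 'a': 96, 'z': 84}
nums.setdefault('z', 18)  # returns 84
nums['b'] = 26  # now {'e': 9, 'y': 14, 'x': 93, 'c': 69, 'a': 96, 'z': 84, 'b': 26}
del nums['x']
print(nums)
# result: {'e': 9, 'y': 14, 'c': 69, 'a': 96, 'z': 84, 'b': 26}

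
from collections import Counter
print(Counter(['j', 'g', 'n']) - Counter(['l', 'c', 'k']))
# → Counter({'j': 1, 'g': 1, 'n': 1})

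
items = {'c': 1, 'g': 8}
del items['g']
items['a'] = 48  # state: {'c': 1, 'a': 48}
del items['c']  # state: {'a': 48}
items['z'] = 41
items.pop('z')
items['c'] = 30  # {'a': 48, 'c': 30}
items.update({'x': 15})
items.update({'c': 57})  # {'a': 48, 'c': 57, 'x': 15}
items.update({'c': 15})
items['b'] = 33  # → {'a': 48, 'c': 15, 'x': 15, 'b': 33}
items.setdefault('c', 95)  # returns 15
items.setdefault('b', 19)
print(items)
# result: {'a': 48, 'c': 15, 'x': 15, 'b': 33}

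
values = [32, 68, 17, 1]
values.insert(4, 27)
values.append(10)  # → [32, 68, 17, 1, 27, 10]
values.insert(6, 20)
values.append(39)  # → [32, 68, 17, 1, 27, 10, 20, 39]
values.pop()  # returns 39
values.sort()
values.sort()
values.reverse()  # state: [68, 32, 27, 20, 17, 10, 1]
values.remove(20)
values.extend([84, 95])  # [68, 32, 27, 17, 10, 1, 84, 95]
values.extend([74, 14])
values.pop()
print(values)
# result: [68, 32, 27, 17, 10, 1, 84, 95, 74]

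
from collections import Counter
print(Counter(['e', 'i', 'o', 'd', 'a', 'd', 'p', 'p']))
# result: Counter({'d': 2, 'p': 2, 'e': 1, 'i': 1, 'o': 1, 'a': 1})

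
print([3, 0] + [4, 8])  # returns [3, 0, 4, 8]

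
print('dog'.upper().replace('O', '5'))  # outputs D5G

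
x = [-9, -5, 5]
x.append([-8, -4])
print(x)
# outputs [-9, -5, 5, [-8, -4]]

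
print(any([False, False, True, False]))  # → True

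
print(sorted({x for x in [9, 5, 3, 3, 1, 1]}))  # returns [1, 3, 5, 9]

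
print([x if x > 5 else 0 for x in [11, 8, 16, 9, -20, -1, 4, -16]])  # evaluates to [11, 8, 16, 9, 0, 0, 0, 0]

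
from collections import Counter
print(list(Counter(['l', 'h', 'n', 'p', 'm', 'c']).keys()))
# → ['l', 'h', 'n', 'p', 'm', 'c']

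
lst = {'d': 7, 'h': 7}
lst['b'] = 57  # {'d': 7, 'h': 7, 'b': 57}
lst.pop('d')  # 7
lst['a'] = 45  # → {'h': 7, 'b': 57, 'a': 45}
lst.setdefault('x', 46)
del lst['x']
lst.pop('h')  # 7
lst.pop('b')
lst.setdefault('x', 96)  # 96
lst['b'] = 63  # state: {'a': 45, 'x': 96, 'b': 63}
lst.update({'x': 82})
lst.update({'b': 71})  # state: {'a': 45, 'x': 82, 'b': 71}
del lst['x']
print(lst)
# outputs {'a': 45, 'b': 71}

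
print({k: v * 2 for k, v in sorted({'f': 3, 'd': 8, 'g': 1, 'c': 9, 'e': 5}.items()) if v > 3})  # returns {'c': 18, 'd': 16, 'e': 10}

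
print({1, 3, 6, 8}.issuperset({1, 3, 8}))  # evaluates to True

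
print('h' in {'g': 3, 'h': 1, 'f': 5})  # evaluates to True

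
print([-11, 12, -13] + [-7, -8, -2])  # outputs [-11, 12, -13, -7, -8, -2]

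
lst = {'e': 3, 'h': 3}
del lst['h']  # {'e': 3}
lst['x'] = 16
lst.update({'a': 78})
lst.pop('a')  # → 78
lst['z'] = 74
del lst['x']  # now {'e': 3, 'z': 74}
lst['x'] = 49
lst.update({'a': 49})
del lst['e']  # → {'z': 74, 'x': 49, 'a': 49}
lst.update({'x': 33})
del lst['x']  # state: {'z': 74, 'a': 49}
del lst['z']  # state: {'a': 49}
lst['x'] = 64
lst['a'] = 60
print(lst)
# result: {'a': 60, 'x': 64}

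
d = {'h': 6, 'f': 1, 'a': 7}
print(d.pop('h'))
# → 6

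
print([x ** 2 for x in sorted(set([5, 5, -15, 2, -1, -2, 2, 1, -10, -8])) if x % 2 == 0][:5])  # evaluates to [100, 64, 4, 4]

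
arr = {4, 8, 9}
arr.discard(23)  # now {4, 8, 9}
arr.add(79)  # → {4, 8, 9, 79}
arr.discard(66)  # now {4, 8, 9, 79}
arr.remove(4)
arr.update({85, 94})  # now {8, 9, 79, 85, 94}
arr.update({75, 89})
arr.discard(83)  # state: {8, 9, 75, 79, 85, 89, 94}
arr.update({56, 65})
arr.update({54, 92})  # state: {8, 9, 54, 56, 65, 75, 79, 85, 89, 92, 94}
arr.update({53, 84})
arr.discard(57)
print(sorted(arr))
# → [8, 9, 53, 54, 56, 65, 75, 79, 84, 85, 89, 92, 94]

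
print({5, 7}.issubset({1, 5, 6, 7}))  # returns True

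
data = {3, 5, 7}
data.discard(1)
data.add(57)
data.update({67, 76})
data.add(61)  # {3, 5, 7, 57, 61, 67, 76}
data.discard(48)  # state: {3, 5, 7, 57, 61, 67, 76}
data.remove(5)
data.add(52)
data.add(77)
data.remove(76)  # {3, 7, 52, 57, 61, 67, 77}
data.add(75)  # {3, 7, 52, 57, 61, 67, 75, 77}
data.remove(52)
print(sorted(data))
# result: [3, 7, 57, 61, 67, 75, 77]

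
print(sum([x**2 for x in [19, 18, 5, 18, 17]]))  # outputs 1323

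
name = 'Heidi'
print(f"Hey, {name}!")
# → Hey, Heidi!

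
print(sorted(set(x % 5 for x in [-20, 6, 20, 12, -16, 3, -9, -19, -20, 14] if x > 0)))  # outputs [0, 1, 2, 3, 4]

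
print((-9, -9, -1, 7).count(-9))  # 2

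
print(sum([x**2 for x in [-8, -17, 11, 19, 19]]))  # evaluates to 1196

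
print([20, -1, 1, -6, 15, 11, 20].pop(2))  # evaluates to 1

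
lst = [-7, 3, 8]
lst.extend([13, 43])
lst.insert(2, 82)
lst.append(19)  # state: [-7, 3, 82, 8, 13, 43, 19]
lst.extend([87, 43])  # [-7, 3, 82, 8, 13, 43, 19, 87, 43]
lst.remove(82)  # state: [-7, 3, 8, 13, 43, 19, 87, 43]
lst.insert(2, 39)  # [-7, 3, 39, 8, 13, 43, 19, 87, 43]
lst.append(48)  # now [-7, 3, 39, 8, 13, 43, 19, 87, 43, 48]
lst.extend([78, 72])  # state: [-7, 3, 39, 8, 13, 43, 19, 87, 43, 48, 78, 72]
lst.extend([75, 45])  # [-7, 3, 39, 8, 13, 43, 19, 87, 43, 48, 78, 72, 75, 45]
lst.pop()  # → 45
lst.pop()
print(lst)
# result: [-7, 3, 39, 8, 13, 43, 19, 87, 43, 48, 78, 72]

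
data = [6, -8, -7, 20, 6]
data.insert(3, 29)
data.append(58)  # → [6, -8, -7, 29, 20, 6, 58]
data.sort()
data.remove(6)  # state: [-8, -7, 6, 20, 29, 58]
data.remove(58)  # [-8, -7, 6, 20, 29]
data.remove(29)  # [-8, -7, 6, 20]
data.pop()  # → 20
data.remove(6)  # [-8, -7]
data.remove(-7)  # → [-8]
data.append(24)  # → [-8, 24]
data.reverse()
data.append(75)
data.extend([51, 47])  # [24, -8, 75, 51, 47]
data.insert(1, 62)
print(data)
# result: [24, 62, -8, 75, 51, 47]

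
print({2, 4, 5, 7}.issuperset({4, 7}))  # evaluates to True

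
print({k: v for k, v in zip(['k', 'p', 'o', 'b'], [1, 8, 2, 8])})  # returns {'k': 1, 'p': 8, 'o': 2, 'b': 8}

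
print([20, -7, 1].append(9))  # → None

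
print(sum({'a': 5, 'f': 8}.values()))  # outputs 13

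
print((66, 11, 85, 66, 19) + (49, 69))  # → (66, 11, 85, 66, 19, 49, 69)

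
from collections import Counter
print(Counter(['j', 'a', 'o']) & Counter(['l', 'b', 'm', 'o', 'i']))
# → Counter({'o': 1})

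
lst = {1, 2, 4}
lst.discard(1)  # {2, 4}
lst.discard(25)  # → {2, 4}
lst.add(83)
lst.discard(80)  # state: {2, 4, 83}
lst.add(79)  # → {2, 4, 79, 83}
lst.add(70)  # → {2, 4, 70, 79, 83}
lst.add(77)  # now {2, 4, 70, 77, 79, 83}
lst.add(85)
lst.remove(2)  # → {4, 70, 77, 79, 83, 85}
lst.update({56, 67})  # {4, 56, 67, 70, 77, 79, 83, 85}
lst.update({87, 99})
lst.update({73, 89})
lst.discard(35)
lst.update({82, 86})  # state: {4, 56, 67, 70, 73, 77, 79, 82, 83, 85, 86, 87, 89, 99}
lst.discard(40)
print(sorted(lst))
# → [4, 56, 67, 70, 73, 77, 79, 82, 83, 85, 86, 87, 89, 99]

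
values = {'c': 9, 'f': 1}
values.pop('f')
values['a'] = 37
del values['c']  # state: {'a': 37}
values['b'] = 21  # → {'a': 37, 'b': 21}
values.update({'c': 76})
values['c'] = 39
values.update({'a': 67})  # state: {'a': 67, 'b': 21, 'c': 39}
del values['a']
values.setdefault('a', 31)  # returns 31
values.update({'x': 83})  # {'b': 21, 'c': 39, 'a': 31, 'x': 83}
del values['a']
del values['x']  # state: {'b': 21, 'c': 39}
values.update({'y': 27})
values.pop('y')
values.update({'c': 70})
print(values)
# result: {'b': 21, 'c': 70}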